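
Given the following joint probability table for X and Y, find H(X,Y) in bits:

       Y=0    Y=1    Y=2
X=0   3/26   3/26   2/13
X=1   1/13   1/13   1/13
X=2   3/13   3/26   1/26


H(X,Y) = -Σ p(x,y) log₂ p(x,y)
  p(0,0)=3/26: -0.1154 × log₂(0.1154) = 0.3595
  p(0,1)=3/26: -0.1154 × log₂(0.1154) = 0.3595
  p(0,2)=2/13: -0.1538 × log₂(0.1538) = 0.4155
  p(1,0)=1/13: -0.0769 × log₂(0.0769) = 0.2846
  p(1,1)=1/13: -0.0769 × log₂(0.0769) = 0.2846
  p(1,2)=1/13: -0.0769 × log₂(0.0769) = 0.2846
  p(2,0)=3/13: -0.2308 × log₂(0.2308) = 0.4882
  p(2,1)=3/26: -0.1154 × log₂(0.1154) = 0.3595
  p(2,2)=1/26: -0.0385 × log₂(0.0385) = 0.1808
H(X,Y) = 3.0168 bits


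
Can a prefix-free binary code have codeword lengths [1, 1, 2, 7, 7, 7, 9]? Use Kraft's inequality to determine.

Kraft inequality: Σ 2^(-l_i) ≤ 1 for prefix-free code
Calculating: 2^(-1) + 2^(-1) + 2^(-2) + 2^(-7) + 2^(-7) + 2^(-7) + 2^(-9)
= 0.5 + 0.5 + 0.25 + 0.0078125 + 0.0078125 + 0.0078125 + 0.001953125
= 1.2754
Since 1.2754 > 1, prefix-free code does not exist


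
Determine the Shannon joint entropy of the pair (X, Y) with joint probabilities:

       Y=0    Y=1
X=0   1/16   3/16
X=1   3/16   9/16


H(X,Y) = -Σ p(x,y) log₂ p(x,y)
  p(0,0)=1/16: -0.0625 × log₂(0.0625) = 0.2500
  p(0,1)=3/16: -0.1875 × log₂(0.1875) = 0.4528
  p(1,0)=3/16: -0.1875 × log₂(0.1875) = 0.4528
  p(1,1)=9/16: -0.5625 × log₂(0.5625) = 0.4669
H(X,Y) = 1.6226 bits


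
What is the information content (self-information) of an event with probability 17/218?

Information content I(x) = -log₂(p(x))
I = -log₂(17/218) = -log₂(0.0780)
I = 3.6807 bits


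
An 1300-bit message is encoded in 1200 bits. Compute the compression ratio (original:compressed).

Compression ratio = Original / Compressed
= 1300 / 1200 = 1.08:1


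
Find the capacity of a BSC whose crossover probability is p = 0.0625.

For BSC with error probability p:
C = 1 - H(p) where H(p) is binary entropy
H(0.0625) = -0.0625 × log₂(0.0625) - 0.9375 × log₂(0.9375)
H(p) = 0.3373
C = 1 - 0.3373 = 0.6627 bits/use


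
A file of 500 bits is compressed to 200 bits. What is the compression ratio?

Compression ratio = Original / Compressed
= 500 / 200 = 2.50:1


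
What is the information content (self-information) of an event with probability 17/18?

Information content I(x) = -log₂(p(x))
I = -log₂(17/18) = -log₂(0.9444)
I = 0.0825 bits


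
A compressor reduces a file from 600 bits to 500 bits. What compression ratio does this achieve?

Compression ratio = Original / Compressed
= 600 / 500 = 1.20:1


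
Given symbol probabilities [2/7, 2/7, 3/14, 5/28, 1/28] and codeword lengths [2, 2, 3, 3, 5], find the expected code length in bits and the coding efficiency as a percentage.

Average length L = Σ p_i × l_i = 2.5000 bits
Entropy H = 2.1245 bits
Efficiency η = H/L × 100% = 84.98%


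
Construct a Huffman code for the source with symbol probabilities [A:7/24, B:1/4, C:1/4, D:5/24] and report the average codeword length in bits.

Huffman tree construction:
Combine smallest probabilities repeatedly
Resulting codes:
  A: 11 (length 2)
  B: 01 (length 2)
  C: 10 (length 2)
  D: 00 (length 2)
Average length = Σ p(s) × length(s) = 2.0000 bits


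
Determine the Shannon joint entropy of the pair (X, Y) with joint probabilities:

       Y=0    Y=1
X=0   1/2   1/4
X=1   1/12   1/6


H(X,Y) = -Σ p(x,y) log₂ p(x,y)
  p(0,0)=1/2: -0.5000 × log₂(0.5000) = 0.5000
  p(0,1)=1/4: -0.2500 × log₂(0.2500) = 0.5000
  p(1,0)=1/12: -0.0833 × log₂(0.0833) = 0.2987
  p(1,1)=1/6: -0.1667 × log₂(0.1667) = 0.4308
H(X,Y) = 1.7296 bits


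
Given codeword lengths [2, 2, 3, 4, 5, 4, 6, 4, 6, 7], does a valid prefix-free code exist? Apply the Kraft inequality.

Kraft inequality: Σ 2^(-l_i) ≤ 1 for prefix-free code
Calculating: 2^(-2) + 2^(-2) + 2^(-3) + 2^(-4) + 2^(-5) + 2^(-4) + 2^(-6) + 2^(-4) + 2^(-6) + 2^(-7)
= 0.25 + 0.25 + 0.125 + 0.0625 + 0.03125 + 0.0625 + 0.015625 + 0.0625 + 0.015625 + 0.0078125
= 0.8828
Since 0.8828 ≤ 1, prefix-free code exists


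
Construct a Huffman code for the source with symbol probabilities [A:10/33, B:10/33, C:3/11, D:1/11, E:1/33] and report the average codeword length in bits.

Huffman tree construction:
Combine smallest probabilities repeatedly
Resulting codes:
  A: 10 (length 2)
  B: 11 (length 2)
  C: 01 (length 2)
  D: 001 (length 3)
  E: 000 (length 3)
Average length = Σ p(s) × length(s) = 2.1212 bits


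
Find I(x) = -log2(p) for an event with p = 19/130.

Information content I(x) = -log₂(p(x))
I = -log₂(19/130) = -log₂(0.1462)
I = 2.7744 bits


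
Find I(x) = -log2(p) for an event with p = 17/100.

Information content I(x) = -log₂(p(x))
I = -log₂(17/100) = -log₂(0.1700)
I = 2.5564 bits


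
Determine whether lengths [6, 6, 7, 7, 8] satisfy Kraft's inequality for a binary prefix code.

Kraft inequality: Σ 2^(-l_i) ≤ 1 for prefix-free code
Calculating: 2^(-6) + 2^(-6) + 2^(-7) + 2^(-7) + 2^(-8)
= 0.015625 + 0.015625 + 0.0078125 + 0.0078125 + 0.00390625
= 0.0508
Since 0.0508 ≤ 1, prefix-free code exists


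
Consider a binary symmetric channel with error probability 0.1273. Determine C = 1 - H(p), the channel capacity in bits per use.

For BSC with error probability p:
C = 1 - H(p) where H(p) is binary entropy
H(0.1273) = -0.1273 × log₂(0.1273) - 0.8727 × log₂(0.8727)
H(p) = 0.5500
C = 1 - 0.5500 = 0.4500 bits/use


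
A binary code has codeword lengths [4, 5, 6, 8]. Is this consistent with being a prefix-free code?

Kraft inequality: Σ 2^(-l_i) ≤ 1 for prefix-free code
Calculating: 2^(-4) + 2^(-5) + 2^(-6) + 2^(-8)
= 0.0625 + 0.03125 + 0.015625 + 0.00390625
= 0.1133
Since 0.1133 ≤ 1, prefix-free code exists


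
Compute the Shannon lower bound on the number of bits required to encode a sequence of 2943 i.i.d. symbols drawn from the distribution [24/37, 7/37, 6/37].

Entropy H = 1.2851 bits/symbol
Minimum bits = H × n = 1.2851 × 2943
= 3782.11 bits


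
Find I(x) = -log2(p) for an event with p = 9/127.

Information content I(x) = -log₂(p(x))
I = -log₂(9/127) = -log₂(0.0709)
I = 3.8188 bits


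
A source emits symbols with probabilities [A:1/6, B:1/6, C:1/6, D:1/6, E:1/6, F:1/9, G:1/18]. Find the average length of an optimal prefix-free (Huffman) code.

Huffman tree construction:
Combine smallest probabilities repeatedly
Resulting codes:
  A: 100 (length 3)
  B: 101 (length 3)
  C: 110 (length 3)
  D: 111 (length 3)
  E: 00 (length 2)
  F: 011 (length 3)
  G: 010 (length 3)
Average length = Σ p(s) × length(s) = 2.8333 bits


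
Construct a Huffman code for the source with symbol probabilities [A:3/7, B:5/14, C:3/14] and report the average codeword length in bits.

Huffman tree construction:
Combine smallest probabilities repeatedly
Resulting codes:
  A: 0 (length 1)
  B: 11 (length 2)
  C: 10 (length 2)
Average length = Σ p(s) × length(s) = 1.5714 bits


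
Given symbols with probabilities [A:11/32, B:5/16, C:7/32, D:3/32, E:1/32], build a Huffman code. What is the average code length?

Huffman tree construction:
Combine smallest probabilities repeatedly
Resulting codes:
  A: 11 (length 2)
  B: 10 (length 2)
  C: 01 (length 2)
  D: 001 (length 3)
  E: 000 (length 3)
Average length = Σ p(s) × length(s) = 2.1250 bits


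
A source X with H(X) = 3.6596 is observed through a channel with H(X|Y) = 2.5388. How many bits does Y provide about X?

I(X;Y) = H(X) - H(X|Y)
I(X;Y) = 3.6596 - 2.5388 = 1.1208 bits


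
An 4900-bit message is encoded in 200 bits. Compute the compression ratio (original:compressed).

Compression ratio = Original / Compressed
= 4900 / 200 = 24.50:1


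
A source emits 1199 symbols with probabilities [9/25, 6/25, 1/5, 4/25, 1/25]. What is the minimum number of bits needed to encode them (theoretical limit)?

Entropy H = 2.0979 bits/symbol
Minimum bits = H × n = 2.0979 × 1199
= 2515.39 bits


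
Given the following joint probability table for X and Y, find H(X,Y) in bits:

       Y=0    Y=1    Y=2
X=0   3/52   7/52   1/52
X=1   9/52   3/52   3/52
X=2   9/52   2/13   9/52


H(X,Y) = -Σ p(x,y) log₂ p(x,y)
  p(0,0)=3/52: -0.0577 × log₂(0.0577) = 0.2374
  p(0,1)=7/52: -0.1346 × log₂(0.1346) = 0.3895
  p(0,2)=1/52: -0.0192 × log₂(0.0192) = 0.1096
  p(1,0)=9/52: -0.1731 × log₂(0.1731) = 0.4380
  p(1,1)=3/52: -0.0577 × log₂(0.0577) = 0.2374
  p(1,2)=3/52: -0.0577 × log₂(0.0577) = 0.2374
  p(2,0)=9/52: -0.1731 × log₂(0.1731) = 0.4380
  p(2,1)=2/13: -0.1538 × log₂(0.1538) = 0.4155
  p(2,2)=9/52: -0.1731 × log₂(0.1731) = 0.4380
H(X,Y) = 2.9407 bits


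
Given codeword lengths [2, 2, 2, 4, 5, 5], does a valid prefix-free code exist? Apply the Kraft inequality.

Kraft inequality: Σ 2^(-l_i) ≤ 1 for prefix-free code
Calculating: 2^(-2) + 2^(-2) + 2^(-2) + 2^(-4) + 2^(-5) + 2^(-5)
= 0.25 + 0.25 + 0.25 + 0.0625 + 0.03125 + 0.03125
= 0.8750
Since 0.8750 ≤ 1, prefix-free code exists


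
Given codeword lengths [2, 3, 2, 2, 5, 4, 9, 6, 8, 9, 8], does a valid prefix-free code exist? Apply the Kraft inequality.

Kraft inequality: Σ 2^(-l_i) ≤ 1 for prefix-free code
Calculating: 2^(-2) + 2^(-3) + 2^(-2) + 2^(-2) + 2^(-5) + 2^(-4) + 2^(-9) + 2^(-6) + 2^(-8) + 2^(-9) + 2^(-8)
= 0.25 + 0.125 + 0.25 + 0.25 + 0.03125 + 0.0625 + 0.001953125 + 0.015625 + 0.00390625 + 0.001953125 + 0.00390625
= 0.9961
Since 0.9961 ≤ 1, prefix-free code exists


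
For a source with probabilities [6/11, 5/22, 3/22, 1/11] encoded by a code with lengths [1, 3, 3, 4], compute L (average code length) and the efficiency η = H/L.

Average length L = Σ p_i × l_i = 2.0000 bits
Entropy H = 1.6692 bits
Efficiency η = H/L × 100% = 83.46%


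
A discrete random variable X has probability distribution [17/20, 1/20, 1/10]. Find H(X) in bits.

H(X) = -Σ p(x) log₂ p(x)
  -17/20 × log₂(17/20) = 0.1993
  -1/20 × log₂(1/20) = 0.2161
  -1/10 × log₂(1/10) = 0.3322
H(X) = 0.7476 bits


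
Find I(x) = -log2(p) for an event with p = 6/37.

Information content I(x) = -log₂(p(x))
I = -log₂(6/37) = -log₂(0.1622)
I = 2.6245 bits


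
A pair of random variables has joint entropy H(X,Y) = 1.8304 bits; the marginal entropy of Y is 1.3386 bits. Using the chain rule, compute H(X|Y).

Chain rule: H(X,Y) = H(X|Y) + H(Y)
H(X|Y) = H(X,Y) - H(Y) = 1.8304 - 1.3386 = 0.4918 bits


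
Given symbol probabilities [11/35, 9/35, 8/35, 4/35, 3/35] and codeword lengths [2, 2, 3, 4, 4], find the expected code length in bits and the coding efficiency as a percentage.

Average length L = Σ p_i × l_i = 2.6286 bits
Entropy H = 2.1768 bits
Efficiency η = H/L × 100% = 82.81%


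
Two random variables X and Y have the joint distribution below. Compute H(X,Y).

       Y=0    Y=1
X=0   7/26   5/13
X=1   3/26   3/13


H(X,Y) = -Σ p(x,y) log₂ p(x,y)
  p(0,0)=7/26: -0.2692 × log₂(0.2692) = 0.5097
  p(0,1)=5/13: -0.3846 × log₂(0.3846) = 0.5302
  p(1,0)=3/26: -0.1154 × log₂(0.1154) = 0.3595
  p(1,1)=3/13: -0.2308 × log₂(0.2308) = 0.4882
H(X,Y) = 1.8875 bits


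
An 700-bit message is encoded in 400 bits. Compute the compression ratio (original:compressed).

Compression ratio = Original / Compressed
= 700 / 400 = 1.75:1


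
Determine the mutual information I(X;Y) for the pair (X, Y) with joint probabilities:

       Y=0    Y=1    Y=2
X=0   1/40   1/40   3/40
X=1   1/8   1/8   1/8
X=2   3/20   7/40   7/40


H(X) = 1.4056, H(Y) = 1.5787, H(X,Y) = 2.9620
I(X;Y) = H(X) + H(Y) - H(X,Y) = 0.0223 bits


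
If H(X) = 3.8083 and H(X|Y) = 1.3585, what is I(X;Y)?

I(X;Y) = H(X) - H(X|Y)
I(X;Y) = 3.8083 - 1.3585 = 2.4498 bits


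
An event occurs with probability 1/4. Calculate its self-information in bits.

Information content I(x) = -log₂(p(x))
I = -log₂(1/4) = -log₂(0.2500)
I = 2.0000 bits


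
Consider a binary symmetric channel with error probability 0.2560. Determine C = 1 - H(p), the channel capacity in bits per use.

For BSC with error probability p:
C = 1 - H(p) where H(p) is binary entropy
H(0.2560) = -0.2560 × log₂(0.2560) - 0.7440 × log₂(0.7440)
H(p) = 0.8207
C = 1 - 0.8207 = 0.1793 bits/use


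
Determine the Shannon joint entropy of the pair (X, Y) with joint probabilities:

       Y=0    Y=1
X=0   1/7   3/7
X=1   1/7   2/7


H(X,Y) = -Σ p(x,y) log₂ p(x,y)
  p(0,0)=1/7: -0.1429 × log₂(0.1429) = 0.4011
  p(0,1)=3/7: -0.4286 × log₂(0.4286) = 0.5239
  p(1,0)=1/7: -0.1429 × log₂(0.1429) = 0.4011
  p(1,1)=2/7: -0.2857 × log₂(0.2857) = 0.5164
H(X,Y) = 1.8424 bits


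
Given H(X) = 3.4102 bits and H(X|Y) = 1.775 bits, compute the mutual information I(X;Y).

I(X;Y) = H(X) - H(X|Y)
I(X;Y) = 3.4102 - 1.775 = 1.6352 bits


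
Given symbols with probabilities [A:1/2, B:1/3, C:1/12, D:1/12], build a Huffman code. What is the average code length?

Huffman tree construction:
Combine smallest probabilities repeatedly
Resulting codes:
  A: 0 (length 1)
  B: 11 (length 2)
  C: 100 (length 3)
  D: 101 (length 3)
Average length = Σ p(s) × length(s) = 1.6667 bits


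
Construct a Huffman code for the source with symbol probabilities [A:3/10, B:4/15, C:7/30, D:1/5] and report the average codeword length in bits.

Huffman tree construction:
Combine smallest probabilities repeatedly
Resulting codes:
  A: 11 (length 2)
  B: 10 (length 2)
  C: 01 (length 2)
  D: 00 (length 2)
Average length = Σ p(s) × length(s) = 2.0000 bits


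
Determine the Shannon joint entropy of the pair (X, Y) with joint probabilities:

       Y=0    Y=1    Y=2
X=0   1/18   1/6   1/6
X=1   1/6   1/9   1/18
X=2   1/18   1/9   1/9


H(X,Y) = -Σ p(x,y) log₂ p(x,y)
  p(0,0)=1/18: -0.0556 × log₂(0.0556) = 0.2317
  p(0,1)=1/6: -0.1667 × log₂(0.1667) = 0.4308
  p(0,2)=1/6: -0.1667 × log₂(0.1667) = 0.4308
  p(1,0)=1/6: -0.1667 × log₂(0.1667) = 0.4308
  p(1,1)=1/9: -0.1111 × log₂(0.1111) = 0.3522
  p(1,2)=1/18: -0.0556 × log₂(0.0556) = 0.2317
  p(2,0)=1/18: -0.0556 × log₂(0.0556) = 0.2317
  p(2,1)=1/9: -0.1111 × log₂(0.1111) = 0.3522
  p(2,2)=1/9: -0.1111 × log₂(0.1111) = 0.3522
H(X,Y) = 3.0441 bits


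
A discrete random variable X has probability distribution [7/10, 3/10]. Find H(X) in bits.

H(X) = -Σ p(x) log₂ p(x)
  -7/10 × log₂(7/10) = 0.3602
  -3/10 × log₂(3/10) = 0.5211
H(X) = 0.8813 bits


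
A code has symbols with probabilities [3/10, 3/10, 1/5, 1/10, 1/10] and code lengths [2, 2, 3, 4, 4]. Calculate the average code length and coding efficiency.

Average length L = Σ p_i × l_i = 2.6000 bits
Entropy H = 2.1710 bits
Efficiency η = H/L × 100% = 83.50%


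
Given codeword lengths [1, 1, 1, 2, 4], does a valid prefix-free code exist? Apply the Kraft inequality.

Kraft inequality: Σ 2^(-l_i) ≤ 1 for prefix-free code
Calculating: 2^(-1) + 2^(-1) + 2^(-1) + 2^(-2) + 2^(-4)
= 0.5 + 0.5 + 0.5 + 0.25 + 0.0625
= 1.8125
Since 1.8125 > 1, prefix-free code does not exist


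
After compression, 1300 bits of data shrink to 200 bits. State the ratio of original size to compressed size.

Compression ratio = Original / Compressed
= 1300 / 200 = 6.50:1


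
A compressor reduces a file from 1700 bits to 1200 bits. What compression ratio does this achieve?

Compression ratio = Original / Compressed
= 1700 / 1200 = 1.42:1


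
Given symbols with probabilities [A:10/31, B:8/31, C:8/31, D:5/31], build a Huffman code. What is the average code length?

Huffman tree construction:
Combine smallest probabilities repeatedly
Resulting codes:
  A: 11 (length 2)
  B: 01 (length 2)
  C: 10 (length 2)
  D: 00 (length 2)
Average length = Σ p(s) × length(s) = 2.0000 bits


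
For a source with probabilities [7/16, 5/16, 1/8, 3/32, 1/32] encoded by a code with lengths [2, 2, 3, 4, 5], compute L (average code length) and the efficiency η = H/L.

Average length L = Σ p_i × l_i = 2.4062 bits
Entropy H = 1.8976 bits
Efficiency η = H/L × 100% = 78.86%


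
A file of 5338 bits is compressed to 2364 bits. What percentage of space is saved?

Space savings = (1 - Compressed/Original) × 100%
= (1 - 2364/5338) × 100%
= 55.71%


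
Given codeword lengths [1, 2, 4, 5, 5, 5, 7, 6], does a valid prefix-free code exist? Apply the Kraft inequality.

Kraft inequality: Σ 2^(-l_i) ≤ 1 for prefix-free code
Calculating: 2^(-1) + 2^(-2) + 2^(-4) + 2^(-5) + 2^(-5) + 2^(-5) + 2^(-7) + 2^(-6)
= 0.5 + 0.25 + 0.0625 + 0.03125 + 0.03125 + 0.03125 + 0.0078125 + 0.015625
= 0.9297
Since 0.9297 ≤ 1, prefix-free code exists


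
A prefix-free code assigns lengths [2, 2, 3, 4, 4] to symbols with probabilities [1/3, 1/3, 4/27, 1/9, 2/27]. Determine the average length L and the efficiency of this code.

Average length L = Σ p_i × l_i = 2.5185 bits
Entropy H = 2.0951 bits
Efficiency η = H/L × 100% = 83.19%


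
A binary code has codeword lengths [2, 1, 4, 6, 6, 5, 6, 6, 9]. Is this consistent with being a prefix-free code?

Kraft inequality: Σ 2^(-l_i) ≤ 1 for prefix-free code
Calculating: 2^(-2) + 2^(-1) + 2^(-4) + 2^(-6) + 2^(-6) + 2^(-5) + 2^(-6) + 2^(-6) + 2^(-9)
= 0.25 + 0.5 + 0.0625 + 0.015625 + 0.015625 + 0.03125 + 0.015625 + 0.015625 + 0.001953125
= 0.9082
Since 0.9082 ≤ 1, prefix-free code exists


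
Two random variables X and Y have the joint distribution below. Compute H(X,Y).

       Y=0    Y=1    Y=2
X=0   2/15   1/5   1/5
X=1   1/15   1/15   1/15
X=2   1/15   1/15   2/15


H(X,Y) = -Σ p(x,y) log₂ p(x,y)
  p(0,0)=2/15: -0.1333 × log₂(0.1333) = 0.3876
  p(0,1)=1/5: -0.2000 × log₂(0.2000) = 0.4644
  p(0,2)=1/5: -0.2000 × log₂(0.2000) = 0.4644
  p(1,0)=1/15: -0.0667 × log₂(0.0667) = 0.2605
  p(1,1)=1/15: -0.0667 × log₂(0.0667) = 0.2605
  p(1,2)=1/15: -0.0667 × log₂(0.0667) = 0.2605
  p(2,0)=1/15: -0.0667 × log₂(0.0667) = 0.2605
  p(2,1)=1/15: -0.0667 × log₂(0.0667) = 0.2605
  p(2,2)=2/15: -0.1333 × log₂(0.1333) = 0.3876
H(X,Y) = 3.0062 bits


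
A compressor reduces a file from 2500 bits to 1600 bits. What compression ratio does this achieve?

Compression ratio = Original / Compressed
= 2500 / 1600 = 1.56:1


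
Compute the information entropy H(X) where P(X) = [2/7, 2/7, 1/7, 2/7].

H(X) = -Σ p(x) log₂ p(x)
  -2/7 × log₂(2/7) = 0.5164
  -2/7 × log₂(2/7) = 0.5164
  -1/7 × log₂(1/7) = 0.4011
  -2/7 × log₂(2/7) = 0.5164
H(X) = 1.9502 bits


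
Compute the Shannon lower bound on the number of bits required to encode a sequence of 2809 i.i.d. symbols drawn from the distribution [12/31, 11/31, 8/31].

Entropy H = 1.5647 bits/symbol
Minimum bits = H × n = 1.5647 × 2809
= 4395.34 bits


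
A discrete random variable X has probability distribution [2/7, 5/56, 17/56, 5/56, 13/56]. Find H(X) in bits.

H(X) = -Σ p(x) log₂ p(x)
  -2/7 × log₂(2/7) = 0.5164
  -5/56 × log₂(5/56) = 0.3112
  -17/56 × log₂(17/56) = 0.5221
  -5/56 × log₂(5/56) = 0.3112
  -13/56 × log₂(13/56) = 0.4891
H(X) = 2.1500 bits


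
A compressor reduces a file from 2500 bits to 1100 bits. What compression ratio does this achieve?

Compression ratio = Original / Compressed
= 2500 / 1100 = 2.27:1


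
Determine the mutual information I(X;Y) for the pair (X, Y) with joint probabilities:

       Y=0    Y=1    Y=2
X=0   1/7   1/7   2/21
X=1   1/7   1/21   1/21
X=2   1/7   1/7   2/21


H(X) = 1.5538, H(Y) = 1.5452, H(X,Y) = 3.0697
I(X;Y) = H(X) + H(Y) - H(X,Y) = 0.0292 bits


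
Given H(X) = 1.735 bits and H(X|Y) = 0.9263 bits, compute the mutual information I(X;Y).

I(X;Y) = H(X) - H(X|Y)
I(X;Y) = 1.735 - 0.9263 = 0.8087 bits


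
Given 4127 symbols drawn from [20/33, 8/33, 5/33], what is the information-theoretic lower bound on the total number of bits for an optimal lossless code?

Entropy H = 1.3460 bits/symbol
Minimum bits = H × n = 1.3460 × 4127
= 5554.79 bits


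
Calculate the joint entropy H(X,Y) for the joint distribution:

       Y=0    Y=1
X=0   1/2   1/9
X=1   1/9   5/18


H(X,Y) = -Σ p(x,y) log₂ p(x,y)
  p(0,0)=1/2: -0.5000 × log₂(0.5000) = 0.5000
  p(0,1)=1/9: -0.1111 × log₂(0.1111) = 0.3522
  p(1,0)=1/9: -0.1111 × log₂(0.1111) = 0.3522
  p(1,1)=5/18: -0.2778 × log₂(0.2778) = 0.5133
H(X,Y) = 1.7178 bits


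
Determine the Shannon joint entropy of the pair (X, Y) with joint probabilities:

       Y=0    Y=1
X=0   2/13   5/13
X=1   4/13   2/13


H(X,Y) = -Σ p(x,y) log₂ p(x,y)
  p(0,0)=2/13: -0.1538 × log₂(0.1538) = 0.4155
  p(0,1)=5/13: -0.3846 × log₂(0.3846) = 0.5302
  p(1,0)=4/13: -0.3077 × log₂(0.3077) = 0.5232
  p(1,1)=2/13: -0.1538 × log₂(0.1538) = 0.4155
H(X,Y) = 1.8843 bits


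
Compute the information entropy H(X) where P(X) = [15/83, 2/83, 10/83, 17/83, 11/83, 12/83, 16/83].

H(X) = -Σ p(x) log₂ p(x)
  -15/83 × log₂(15/83) = 0.4461
  -2/83 × log₂(2/83) = 0.1295
  -10/83 × log₂(10/83) = 0.3678
  -17/83 × log₂(17/83) = 0.4685
  -11/83 × log₂(11/83) = 0.3864
  -12/83 × log₂(12/83) = 0.4034
  -16/83 × log₂(16/83) = 0.4578
H(X) = 2.6596 bits


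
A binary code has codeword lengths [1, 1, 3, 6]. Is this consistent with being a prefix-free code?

Kraft inequality: Σ 2^(-l_i) ≤ 1 for prefix-free code
Calculating: 2^(-1) + 2^(-1) + 2^(-3) + 2^(-6)
= 0.5 + 0.5 + 0.125 + 0.015625
= 1.1406
Since 1.1406 > 1, prefix-free code does not exist


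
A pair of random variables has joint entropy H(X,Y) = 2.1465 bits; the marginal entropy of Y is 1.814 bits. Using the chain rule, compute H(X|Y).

Chain rule: H(X,Y) = H(X|Y) + H(Y)
H(X|Y) = H(X,Y) - H(Y) = 2.1465 - 1.814 = 0.3325 bits


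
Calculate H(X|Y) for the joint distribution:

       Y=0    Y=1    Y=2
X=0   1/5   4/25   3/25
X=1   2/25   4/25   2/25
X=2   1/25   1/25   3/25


H(X|Y) = Σ_y p(y) H(X|Y=y)
  p(Y=0) = 8/25, H(X|Y=0) = 1.2988
  p(Y=1) = 9/25, H(X|Y=1) = 1.3921
  p(Y=2) = 8/25, H(X|Y=2) = 1.5613
H(X|Y) = 0.3200×1.2988 + 0.3600×1.3921 + 0.3200×1.5613 = 1.4164 bits


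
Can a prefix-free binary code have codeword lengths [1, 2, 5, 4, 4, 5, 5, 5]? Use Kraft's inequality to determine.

Kraft inequality: Σ 2^(-l_i) ≤ 1 for prefix-free code
Calculating: 2^(-1) + 2^(-2) + 2^(-5) + 2^(-4) + 2^(-4) + 2^(-5) + 2^(-5) + 2^(-5)
= 0.5 + 0.25 + 0.03125 + 0.0625 + 0.0625 + 0.03125 + 0.03125 + 0.03125
= 1.0000
Since 1.0000 ≤ 1, prefix-free code exists


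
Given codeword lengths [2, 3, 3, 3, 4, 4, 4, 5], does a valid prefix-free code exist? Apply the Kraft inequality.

Kraft inequality: Σ 2^(-l_i) ≤ 1 for prefix-free code
Calculating: 2^(-2) + 2^(-3) + 2^(-3) + 2^(-3) + 2^(-4) + 2^(-4) + 2^(-4) + 2^(-5)
= 0.25 + 0.125 + 0.125 + 0.125 + 0.0625 + 0.0625 + 0.0625 + 0.03125
= 0.8438
Since 0.8438 ≤ 1, prefix-free code exists


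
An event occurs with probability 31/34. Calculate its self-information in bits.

Information content I(x) = -log₂(p(x))
I = -log₂(31/34) = -log₂(0.9118)
I = 0.1333 bits


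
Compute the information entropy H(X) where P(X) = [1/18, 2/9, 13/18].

H(X) = -Σ p(x) log₂ p(x)
  -1/18 × log₂(1/18) = 0.2317
  -2/9 × log₂(2/9) = 0.4822
  -13/18 × log₂(13/18) = 0.3391
H(X) = 1.0529 bits


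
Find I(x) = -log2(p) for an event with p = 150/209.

Information content I(x) = -log₂(p(x))
I = -log₂(150/209) = -log₂(0.7177)
I = 0.4785 bits


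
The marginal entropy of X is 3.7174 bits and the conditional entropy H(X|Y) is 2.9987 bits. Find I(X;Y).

I(X;Y) = H(X) - H(X|Y)
I(X;Y) = 3.7174 - 2.9987 = 0.7187 bits


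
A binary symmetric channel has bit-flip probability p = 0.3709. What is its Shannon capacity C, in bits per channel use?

For BSC with error probability p:
C = 1 - H(p) where H(p) is binary entropy
H(0.3709) = -0.3709 × log₂(0.3709) - 0.6291 × log₂(0.6291)
H(p) = 0.9514
C = 1 - 0.9514 = 0.0486 bits/use


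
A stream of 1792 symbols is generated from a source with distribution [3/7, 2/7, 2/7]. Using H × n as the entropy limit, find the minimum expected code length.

Entropy H = 1.5567 bits/symbol
Minimum bits = H × n = 1.5567 × 1792
= 2789.53 bits


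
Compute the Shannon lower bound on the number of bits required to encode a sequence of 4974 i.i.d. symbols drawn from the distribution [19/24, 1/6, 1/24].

Entropy H = 0.8887 bits/symbol
Minimum bits = H × n = 0.8887 × 4974
= 4420.33 bits


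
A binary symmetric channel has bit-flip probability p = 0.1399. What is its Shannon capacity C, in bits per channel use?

For BSC with error probability p:
C = 1 - H(p) where H(p) is binary entropy
H(0.1399) = -0.1399 × log₂(0.1399) - 0.8601 × log₂(0.8601)
H(p) = 0.5840
C = 1 - 0.5840 = 0.4160 bits/use


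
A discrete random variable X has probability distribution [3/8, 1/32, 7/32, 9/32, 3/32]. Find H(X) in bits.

H(X) = -Σ p(x) log₂ p(x)
  -3/8 × log₂(3/8) = 0.5306
  -1/32 × log₂(1/32) = 0.1562
  -7/32 × log₂(7/32) = 0.4796
  -9/32 × log₂(9/32) = 0.5147
  -3/32 × log₂(3/32) = 0.3202
H(X) = 2.0014 bits


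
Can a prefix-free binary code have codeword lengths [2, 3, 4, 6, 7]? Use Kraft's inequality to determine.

Kraft inequality: Σ 2^(-l_i) ≤ 1 for prefix-free code
Calculating: 2^(-2) + 2^(-3) + 2^(-4) + 2^(-6) + 2^(-7)
= 0.25 + 0.125 + 0.0625 + 0.015625 + 0.0078125
= 0.4609
Since 0.4609 ≤ 1, prefix-free code exists


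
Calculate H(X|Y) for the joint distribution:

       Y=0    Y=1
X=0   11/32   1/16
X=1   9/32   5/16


H(X|Y) = Σ_y p(y) H(X|Y=y)
  p(Y=0) = 5/8, H(X|Y=0) = 0.9928
  p(Y=1) = 3/8, H(X|Y=1) = 0.6500
H(X|Y) = 0.6250×0.9928 + 0.3750×0.6500 = 0.8642 bits


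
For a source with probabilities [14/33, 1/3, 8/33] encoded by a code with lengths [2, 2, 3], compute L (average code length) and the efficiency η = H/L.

Average length L = Σ p_i × l_i = 2.2424 bits
Entropy H = 1.5487 bits
Efficiency η = H/L × 100% = 69.07%


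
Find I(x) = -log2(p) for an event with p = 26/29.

Information content I(x) = -log₂(p(x))
I = -log₂(26/29) = -log₂(0.8966)
I = 0.1575 bits


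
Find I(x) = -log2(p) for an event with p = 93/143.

Information content I(x) = -log₂(p(x))
I = -log₂(93/143) = -log₂(0.6503)
I = 0.6207 bits


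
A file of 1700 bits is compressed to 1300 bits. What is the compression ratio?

Compression ratio = Original / Compressed
= 1700 / 1300 = 1.31:1


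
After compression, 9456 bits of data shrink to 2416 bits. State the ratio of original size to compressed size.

Compression ratio = Original / Compressed
= 9456 / 2416 = 3.91:1


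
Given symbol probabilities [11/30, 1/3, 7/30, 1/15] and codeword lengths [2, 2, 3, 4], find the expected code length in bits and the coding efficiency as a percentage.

Average length L = Σ p_i × l_i = 2.3667 bits
Entropy H = 1.8094 bits
Efficiency η = H/L × 100% = 76.45%


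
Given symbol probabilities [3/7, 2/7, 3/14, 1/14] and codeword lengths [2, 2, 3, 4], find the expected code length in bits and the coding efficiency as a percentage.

Average length L = Σ p_i × l_i = 2.3571 bits
Entropy H = 1.7885 bits
Efficiency η = H/L × 100% = 75.87%


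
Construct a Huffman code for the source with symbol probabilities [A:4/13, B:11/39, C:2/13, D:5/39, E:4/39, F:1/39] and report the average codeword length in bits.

Huffman tree construction:
Combine smallest probabilities repeatedly
Resulting codes:
  A: 11 (length 2)
  B: 10 (length 2)
  C: 00 (length 2)
  D: 010 (length 3)
  E: 0111 (length 4)
  F: 0110 (length 4)
Average length = Σ p(s) × length(s) = 2.3846 bits


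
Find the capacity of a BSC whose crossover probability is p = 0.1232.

For BSC with error probability p:
C = 1 - H(p) where H(p) is binary entropy
H(0.1232) = -0.1232 × log₂(0.1232) - 0.8768 × log₂(0.8768)
H(p) = 0.5385
C = 1 - 0.5385 = 0.4615 bits/use


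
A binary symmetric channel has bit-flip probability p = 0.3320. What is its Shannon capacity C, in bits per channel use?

For BSC with error probability p:
C = 1 - H(p) where H(p) is binary entropy
H(0.3320) = -0.3320 × log₂(0.3320) - 0.6680 × log₂(0.6680)
H(p) = 0.9170
C = 1 - 0.9170 = 0.0830 bits/use


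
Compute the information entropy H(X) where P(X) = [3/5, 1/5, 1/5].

H(X) = -Σ p(x) log₂ p(x)
  -3/5 × log₂(3/5) = 0.4422
  -1/5 × log₂(1/5) = 0.4644
  -1/5 × log₂(1/5) = 0.4644
H(X) = 1.3710 bits


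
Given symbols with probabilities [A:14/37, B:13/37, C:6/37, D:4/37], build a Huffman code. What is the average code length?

Huffman tree construction:
Combine smallest probabilities repeatedly
Resulting codes:
  A: 0 (length 1)
  B: 11 (length 2)
  C: 101 (length 3)
  D: 100 (length 3)
Average length = Σ p(s) × length(s) = 1.8919 bits


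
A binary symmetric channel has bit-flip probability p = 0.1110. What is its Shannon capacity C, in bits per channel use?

For BSC with error probability p:
C = 1 - H(p) where H(p) is binary entropy
H(0.1110) = -0.1110 × log₂(0.1110) - 0.8890 × log₂(0.8890)
H(p) = 0.5029
C = 1 - 0.5029 = 0.4971 bits/use


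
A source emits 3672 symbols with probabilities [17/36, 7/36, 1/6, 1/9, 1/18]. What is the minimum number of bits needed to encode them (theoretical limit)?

Entropy H = 1.9853 bits/symbol
Minimum bits = H × n = 1.9853 × 3672
= 7289.86 bits


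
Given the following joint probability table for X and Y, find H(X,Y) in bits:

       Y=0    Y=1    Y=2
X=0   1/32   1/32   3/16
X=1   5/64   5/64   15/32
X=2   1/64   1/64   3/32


H(X,Y) = -Σ p(x,y) log₂ p(x,y)
  p(0,0)=1/32: -0.0312 × log₂(0.0312) = 0.1562
  p(0,1)=1/32: -0.0312 × log₂(0.0312) = 0.1562
  p(0,2)=3/16: -0.1875 × log₂(0.1875) = 0.4528
  p(1,0)=5/64: -0.0781 × log₂(0.0781) = 0.2873
  p(1,1)=5/64: -0.0781 × log₂(0.0781) = 0.2873
  p(1,2)=15/32: -0.4688 × log₂(0.4688) = 0.5124
  p(2,0)=1/64: -0.0156 × log₂(0.0156) = 0.0938
  p(2,1)=1/64: -0.0156 × log₂(0.0156) = 0.0938
  p(2,2)=3/32: -0.0938 × log₂(0.0938) = 0.3202
H(X,Y) = 2.3601 bits


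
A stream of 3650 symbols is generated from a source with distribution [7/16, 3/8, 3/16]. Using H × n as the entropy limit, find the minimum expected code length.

Entropy H = 1.5052 bits/symbol
Minimum bits = H × n = 1.5052 × 3650
= 5494.13 bits


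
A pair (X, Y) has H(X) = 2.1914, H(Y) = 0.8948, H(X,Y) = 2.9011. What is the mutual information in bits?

I(X;Y) = H(X) + H(Y) - H(X,Y)
I(X;Y) = 2.1914 + 0.8948 - 2.9011 = 0.1851 bits


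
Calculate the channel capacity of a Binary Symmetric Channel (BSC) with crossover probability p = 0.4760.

For BSC with error probability p:
C = 1 - H(p) where H(p) is binary entropy
H(0.4760) = -0.4760 × log₂(0.4760) - 0.5240 × log₂(0.5240)
H(p) = 0.9983
C = 1 - 0.9983 = 0.0017 bits/use


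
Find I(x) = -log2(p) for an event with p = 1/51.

Information content I(x) = -log₂(p(x))
I = -log₂(1/51) = -log₂(0.0196)
I = 5.6724 bits


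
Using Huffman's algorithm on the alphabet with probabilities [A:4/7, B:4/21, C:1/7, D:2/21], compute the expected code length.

Huffman tree construction:
Combine smallest probabilities repeatedly
Resulting codes:
  A: 1 (length 1)
  B: 00 (length 2)
  C: 011 (length 3)
  D: 010 (length 3)
Average length = Σ p(s) × length(s) = 1.6667 bits


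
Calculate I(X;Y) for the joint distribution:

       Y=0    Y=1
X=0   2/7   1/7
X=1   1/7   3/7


H(X) = 0.9852, H(Y) = 0.9852, H(X,Y) = 1.8424
I(X;Y) = H(X) + H(Y) - H(X,Y) = 0.1281 bits


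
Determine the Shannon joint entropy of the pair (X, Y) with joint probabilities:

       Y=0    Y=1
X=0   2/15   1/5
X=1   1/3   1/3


H(X,Y) = -Σ p(x,y) log₂ p(x,y)
  p(0,0)=2/15: -0.1333 × log₂(0.1333) = 0.3876
  p(0,1)=1/5: -0.2000 × log₂(0.2000) = 0.4644
  p(1,0)=1/3: -0.3333 × log₂(0.3333) = 0.5283
  p(1,1)=1/3: -0.3333 × log₂(0.3333) = 0.5283
H(X,Y) = 1.9086 bits


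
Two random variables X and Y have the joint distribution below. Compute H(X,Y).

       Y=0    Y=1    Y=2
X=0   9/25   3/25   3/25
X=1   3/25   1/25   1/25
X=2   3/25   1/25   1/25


H(X,Y) = -Σ p(x,y) log₂ p(x,y)
  p(0,0)=9/25: -0.3600 × log₂(0.3600) = 0.5306
  p(0,1)=3/25: -0.1200 × log₂(0.1200) = 0.3671
  p(0,2)=3/25: -0.1200 × log₂(0.1200) = 0.3671
  p(1,0)=3/25: -0.1200 × log₂(0.1200) = 0.3671
  p(1,1)=1/25: -0.0400 × log₂(0.0400) = 0.1858
  p(1,2)=1/25: -0.0400 × log₂(0.0400) = 0.1858
  p(2,0)=3/25: -0.1200 × log₂(0.1200) = 0.3671
  p(2,1)=1/25: -0.0400 × log₂(0.0400) = 0.1858
  p(2,2)=1/25: -0.0400 × log₂(0.0400) = 0.1858
H(X,Y) = 2.7419 bits


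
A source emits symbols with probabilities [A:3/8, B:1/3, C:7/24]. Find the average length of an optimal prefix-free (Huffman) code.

Huffman tree construction:
Combine smallest probabilities repeatedly
Resulting codes:
  A: 0 (length 1)
  B: 11 (length 2)
  C: 10 (length 2)
Average length = Σ p(s) × length(s) = 1.6250 bits


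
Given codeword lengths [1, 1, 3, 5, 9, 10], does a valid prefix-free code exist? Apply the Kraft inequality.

Kraft inequality: Σ 2^(-l_i) ≤ 1 for prefix-free code
Calculating: 2^(-1) + 2^(-1) + 2^(-3) + 2^(-5) + 2^(-9) + 2^(-10)
= 0.5 + 0.5 + 0.125 + 0.03125 + 0.001953125 + 0.0009765625
= 1.1592
Since 1.1592 > 1, prefix-free code does not exist


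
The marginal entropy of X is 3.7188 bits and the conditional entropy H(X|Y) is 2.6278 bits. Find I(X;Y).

I(X;Y) = H(X) - H(X|Y)
I(X;Y) = 3.7188 - 2.6278 = 1.091 bits


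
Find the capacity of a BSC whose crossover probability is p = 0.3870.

For BSC with error probability p:
C = 1 - H(p) where H(p) is binary entropy
H(0.3870) = -0.3870 × log₂(0.3870) - 0.6130 × log₂(0.6130)
H(p) = 0.9628
C = 1 - 0.9628 = 0.0372 bits/use


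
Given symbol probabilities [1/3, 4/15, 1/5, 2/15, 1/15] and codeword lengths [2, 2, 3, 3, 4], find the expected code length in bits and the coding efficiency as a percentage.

Average length L = Σ p_i × l_i = 2.4667 bits
Entropy H = 2.1493 bits
Efficiency η = H/L × 100% = 87.13%


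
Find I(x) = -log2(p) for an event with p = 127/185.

Information content I(x) = -log₂(p(x))
I = -log₂(127/185) = -log₂(0.6865)
I = 0.5427 bits


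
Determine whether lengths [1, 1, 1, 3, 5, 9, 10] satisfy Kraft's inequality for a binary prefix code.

Kraft inequality: Σ 2^(-l_i) ≤ 1 for prefix-free code
Calculating: 2^(-1) + 2^(-1) + 2^(-1) + 2^(-3) + 2^(-5) + 2^(-9) + 2^(-10)
= 0.5 + 0.5 + 0.5 + 0.125 + 0.03125 + 0.001953125 + 0.0009765625
= 1.6592
Since 1.6592 > 1, prefix-free code does not exist


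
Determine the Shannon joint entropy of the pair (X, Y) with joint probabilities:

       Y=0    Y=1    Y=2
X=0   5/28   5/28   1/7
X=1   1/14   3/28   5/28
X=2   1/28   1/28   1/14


H(X,Y) = -Σ p(x,y) log₂ p(x,y)
  p(0,0)=5/28: -0.1786 × log₂(0.1786) = 0.4438
  p(0,1)=5/28: -0.1786 × log₂(0.1786) = 0.4438
  p(0,2)=1/7: -0.1429 × log₂(0.1429) = 0.4011
  p(1,0)=1/14: -0.0714 × log₂(0.0714) = 0.2720
  p(1,1)=3/28: -0.1071 × log₂(0.1071) = 0.3453
  p(1,2)=5/28: -0.1786 × log₂(0.1786) = 0.4438
  p(2,0)=1/28: -0.0357 × log₂(0.0357) = 0.1717
  p(2,1)=1/28: -0.0357 × log₂(0.0357) = 0.1717
  p(2,2)=1/14: -0.0714 × log₂(0.0714) = 0.2720
H(X,Y) = 2.9651 bits


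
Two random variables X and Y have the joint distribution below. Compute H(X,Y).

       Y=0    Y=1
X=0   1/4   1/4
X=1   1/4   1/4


H(X,Y) = -Σ p(x,y) log₂ p(x,y)
  p(0,0)=1/4: -0.2500 × log₂(0.2500) = 0.5000
  p(0,1)=1/4: -0.2500 × log₂(0.2500) = 0.5000
  p(1,0)=1/4: -0.2500 × log₂(0.2500) = 0.5000
  p(1,1)=1/4: -0.2500 × log₂(0.2500) = 0.5000
H(X,Y) = 2.0000 bits


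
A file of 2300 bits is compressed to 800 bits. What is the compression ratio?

Compression ratio = Original / Compressed
= 2300 / 800 = 2.88:1


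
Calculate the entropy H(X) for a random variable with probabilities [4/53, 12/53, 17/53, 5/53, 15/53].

H(X) = -Σ p(x) log₂ p(x)
  -4/53 × log₂(4/53) = 0.2814
  -12/53 × log₂(12/53) = 0.4852
  -17/53 × log₂(17/53) = 0.5262
  -5/53 × log₂(5/53) = 0.3213
  -15/53 × log₂(15/53) = 0.5154
H(X) = 2.1294 bits


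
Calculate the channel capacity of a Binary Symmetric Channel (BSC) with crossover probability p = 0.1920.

For BSC with error probability p:
C = 1 - H(p) where H(p) is binary entropy
H(0.1920) = -0.1920 × log₂(0.1920) - 0.8080 × log₂(0.8080)
H(p) = 0.7056
C = 1 - 0.7056 = 0.2944 bits/use


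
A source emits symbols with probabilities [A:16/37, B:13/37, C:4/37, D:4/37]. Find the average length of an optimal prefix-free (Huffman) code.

Huffman tree construction:
Combine smallest probabilities repeatedly
Resulting codes:
  A: 0 (length 1)
  B: 11 (length 2)
  C: 100 (length 3)
  D: 101 (length 3)
Average length = Σ p(s) × length(s) = 1.7838 bits


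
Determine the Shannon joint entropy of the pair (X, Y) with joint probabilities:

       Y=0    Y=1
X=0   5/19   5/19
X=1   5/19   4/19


H(X,Y) = -Σ p(x,y) log₂ p(x,y)
  p(0,0)=5/19: -0.2632 × log₂(0.2632) = 0.5068
  p(0,1)=5/19: -0.2632 × log₂(0.2632) = 0.5068
  p(1,0)=5/19: -0.2632 × log₂(0.2632) = 0.5068
  p(1,1)=4/19: -0.2105 × log₂(0.2105) = 0.4732
H(X,Y) = 1.9938 bits


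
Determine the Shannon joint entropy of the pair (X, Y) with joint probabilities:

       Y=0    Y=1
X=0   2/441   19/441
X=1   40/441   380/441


H(X,Y) = -Σ p(x,y) log₂ p(x,y)
  p(0,0)=2/441: -0.0045 × log₂(0.0045) = 0.0353
  p(0,1)=19/441: -0.0431 × log₂(0.0431) = 0.1955
  p(1,0)=40/441: -0.0907 × log₂(0.0907) = 0.3141
  p(1,1)=380/441: -0.8617 × log₂(0.8617) = 0.1851
H(X,Y) = 0.7299 bits


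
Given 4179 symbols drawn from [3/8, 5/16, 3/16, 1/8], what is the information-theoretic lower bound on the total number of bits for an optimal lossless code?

Entropy H = 1.8829 bits/symbol
Minimum bits = H × n = 1.8829 × 4179
= 7868.46 bits


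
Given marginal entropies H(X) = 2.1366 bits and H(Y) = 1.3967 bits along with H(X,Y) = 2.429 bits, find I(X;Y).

I(X;Y) = H(X) + H(Y) - H(X,Y)
I(X;Y) = 2.1366 + 1.3967 - 2.429 = 1.1043 bits


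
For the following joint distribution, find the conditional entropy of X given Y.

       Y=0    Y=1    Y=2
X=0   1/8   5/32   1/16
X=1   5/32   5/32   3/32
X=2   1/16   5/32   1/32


H(X|Y) = Σ_y p(y) H(X|Y=y)
  p(Y=0) = 11/32, H(X|Y=0) = 1.4949
  p(Y=1) = 15/32, H(X|Y=1) = 1.5850
  p(Y=2) = 3/16, H(X|Y=2) = 1.4591
H(X|Y) = 0.3438×1.4949 + 0.4688×1.5850 + 0.1875×1.4591 = 1.5304 bits


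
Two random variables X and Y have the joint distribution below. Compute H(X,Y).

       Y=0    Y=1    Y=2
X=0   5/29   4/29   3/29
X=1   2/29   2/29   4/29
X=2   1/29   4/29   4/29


H(X,Y) = -Σ p(x,y) log₂ p(x,y)
  p(0,0)=5/29: -0.1724 × log₂(0.1724) = 0.4373
  p(0,1)=4/29: -0.1379 × log₂(0.1379) = 0.3942
  p(0,2)=3/29: -0.1034 × log₂(0.1034) = 0.3386
  p(1,0)=2/29: -0.0690 × log₂(0.0690) = 0.2661
  p(1,1)=2/29: -0.0690 × log₂(0.0690) = 0.2661
  p(1,2)=4/29: -0.1379 × log₂(0.1379) = 0.3942
  p(2,0)=1/29: -0.0345 × log₂(0.0345) = 0.1675
  p(2,1)=4/29: -0.1379 × log₂(0.1379) = 0.3942
  p(2,2)=4/29: -0.1379 × log₂(0.1379) = 0.3942
H(X,Y) = 3.0523 bits


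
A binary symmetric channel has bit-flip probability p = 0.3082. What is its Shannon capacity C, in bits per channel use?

For BSC with error probability p:
C = 1 - H(p) where H(p) is binary entropy
H(0.3082) = -0.3082 × log₂(0.3082) - 0.6918 × log₂(0.6918)
H(p) = 0.8911
C = 1 - 0.8911 = 0.1089 bits/use


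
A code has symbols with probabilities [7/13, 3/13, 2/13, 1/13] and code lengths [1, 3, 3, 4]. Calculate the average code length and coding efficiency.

Average length L = Σ p_i × l_i = 2.0000 bits
Entropy H = 1.6692 bits
Efficiency η = H/L × 100% = 83.46%


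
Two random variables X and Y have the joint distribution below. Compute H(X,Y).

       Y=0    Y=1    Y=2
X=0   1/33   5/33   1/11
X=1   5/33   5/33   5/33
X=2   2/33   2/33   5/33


H(X,Y) = -Σ p(x,y) log₂ p(x,y)
  p(0,0)=1/33: -0.0303 × log₂(0.0303) = 0.1529
  p(0,1)=5/33: -0.1515 × log₂(0.1515) = 0.4125
  p(0,2)=1/11: -0.0909 × log₂(0.0909) = 0.3145
  p(1,0)=5/33: -0.1515 × log₂(0.1515) = 0.4125
  p(1,1)=5/33: -0.1515 × log₂(0.1515) = 0.4125
  p(1,2)=5/33: -0.1515 × log₂(0.1515) = 0.4125
  p(2,0)=2/33: -0.0606 × log₂(0.0606) = 0.2451
  p(2,1)=2/33: -0.0606 × log₂(0.0606) = 0.2451
  p(2,2)=5/33: -0.1515 × log₂(0.1515) = 0.4125
H(X,Y) = 3.0201 bits
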